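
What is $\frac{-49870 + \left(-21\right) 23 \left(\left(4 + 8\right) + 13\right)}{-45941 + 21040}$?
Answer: $\frac{61945}{24901} \approx 2.4877$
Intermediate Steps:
$\frac{-49870 + \left(-21\right) 23 \left(\left(4 + 8\right) + 13\right)}{-45941 + 21040} = \frac{-49870 - 483 \left(12 + 13\right)}{-24901} = \left(-49870 - 12075\right) \left(- \frac{1}{24901}\right) = \left(-61945\right) \left(- \frac{1}{24901}\right) = \frac{61945}{24901}$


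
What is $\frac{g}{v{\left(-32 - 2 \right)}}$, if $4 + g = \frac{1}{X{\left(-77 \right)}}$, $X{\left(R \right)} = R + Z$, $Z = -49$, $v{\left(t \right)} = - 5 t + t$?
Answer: $- \frac{505}{17136} \approx -0.02947$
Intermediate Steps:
$v{\left(t \right)} = - 4 t$
$X{\left(R \right)} = -49 + R$ ($X{\left(R \right)} = R - 49 = -49 + R$)
$g = - \frac{505}{126}$ ($g = -4 + \frac{1}{-49 - 77} = -4 + \frac{1}{-126} = -4 - \frac{1}{126} = - \frac{505}{126} \approx -4.0079$)
$\frac{g}{v{\left(-32 - 2 \right)}} = - \frac{505}{126 \left(- 4 \left(-32 - 2\right)\right)} = - \frac{505}{126 \left(\left(-4\right) \left(-34\right)\right)} = - \frac{505}{126 \cdot 136} = \left(- \frac{505}{126}\right) \frac{1}{136} = - \frac{505}{17136}$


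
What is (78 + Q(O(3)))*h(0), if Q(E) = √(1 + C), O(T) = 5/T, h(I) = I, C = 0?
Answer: 0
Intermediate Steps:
Q(E) = 1 (Q(E) = √(1 + 0) = √1 = 1)
(78 + Q(O(3)))*h(0) = (78 + 1)*0 = 79*0 = 0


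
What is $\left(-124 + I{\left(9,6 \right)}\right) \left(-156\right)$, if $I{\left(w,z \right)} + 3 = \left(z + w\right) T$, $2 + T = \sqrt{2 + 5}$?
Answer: $24492 - 2340 \sqrt{7} \approx 18301.0$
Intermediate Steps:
$T = -2 + \sqrt{7}$ ($T = -2 + \sqrt{2 + 5} = -2 + \sqrt{7} \approx 0.64575$)
$I{\left(w,z \right)} = -3 + \left(-2 + \sqrt{7}\right) \left(w + z\right)$ ($I{\left(w,z \right)} = -3 + \left(z + w\right) \left(-2 + \sqrt{7}\right) = -3 + \left(w + z\right) \left(-2 + \sqrt{7}\right) = -3 + \left(-2 + \sqrt{7}\right) \left(w + z\right)$)
$\left(-124 + I{\left(9,6 \right)}\right) \left(-156\right) = \left(-124 - \left(3 + 15 \left(2 - \sqrt{7}\right)\right)\right) \left(-156\right) = \left(-124 - \left(33 - 15 \sqrt{7}\right)\right) \left(-156\right) = \left(-157 + 15 \sqrt{7}\right) \left(-156\right) = 24492 - 2340 \sqrt{7}$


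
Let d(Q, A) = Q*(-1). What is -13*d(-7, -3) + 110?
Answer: 19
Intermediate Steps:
d(Q, A) = -Q
-13*d(-7, -3) + 110 = -(-13)*(-7) + 110 = -13*7 + 110 = -91 + 110 = 19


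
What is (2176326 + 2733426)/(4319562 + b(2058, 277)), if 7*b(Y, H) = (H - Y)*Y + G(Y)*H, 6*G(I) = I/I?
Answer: 206209584/159430093 ≈ 1.2934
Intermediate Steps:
G(I) = 1/6 (G(I) = (I/I)/6 = (1/6)*1 = 1/6)
b(Y, H) = H/42 + Y*(H - Y)/7 (b(Y, H) = ((H - Y)*Y + H/6)/7 = (Y*(H - Y) + H/6)/7 = (H/6 + Y*(H - Y))/7 = H/42 + Y*(H - Y)/7)
(2176326 + 2733426)/(4319562 + b(2058, 277)) = (2176326 + 2733426)/(4319562 + (-1/7*2058**2 + (1/42)*277 + (1/7)*277*2058)) = 4909752/(4319562 + (-1/7*4235364 + 277/42 + 81438)) = 4909752/(4319562 + (-605052 + 277/42 + 81438)) = 4909752/(4319562 - 21991511/42) = 4909752/(159430093/42) = 4909752*(42/159430093) = 206209584/159430093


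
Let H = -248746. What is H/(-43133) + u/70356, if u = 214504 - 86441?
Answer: 1771116535/233435796 ≈ 7.5872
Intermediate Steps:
u = 128063
H/(-43133) + u/70356 = -248746/(-43133) + 128063/70356 = -248746*(-1/43133) + 128063*(1/70356) = 248746/43133 + 9851/5412 = 1771116535/233435796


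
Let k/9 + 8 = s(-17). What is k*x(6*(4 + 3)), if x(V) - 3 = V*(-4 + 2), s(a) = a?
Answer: 18225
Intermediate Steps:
k = -225 (k = -72 + 9*(-17) = -72 - 153 = -225)
x(V) = 3 - 2*V (x(V) = 3 + V*(-4 + 2) = 3 + V*(-2) = 3 - 2*V)
k*x(6*(4 + 3)) = -225*(3 - 12*(4 + 3)) = -225*(3 - 12*7) = -225*(3 - 2*42) = -225*(3 - 84) = -225*(-81) = 18225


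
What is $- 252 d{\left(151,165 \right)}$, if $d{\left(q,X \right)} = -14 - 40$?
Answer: $13608$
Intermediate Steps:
$d{\left(q,X \right)} = -54$
$- 252 d{\left(151,165 \right)} = \left(-252\right) \left(-54\right) = 13608$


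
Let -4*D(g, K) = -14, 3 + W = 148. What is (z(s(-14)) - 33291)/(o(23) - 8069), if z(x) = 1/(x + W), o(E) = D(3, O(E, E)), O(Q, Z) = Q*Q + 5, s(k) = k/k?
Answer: 255815/61977 ≈ 4.1276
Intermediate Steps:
s(k) = 1
W = 145 (W = -3 + 148 = 145)
O(Q, Z) = 5 + Q**2 (O(Q, Z) = Q**2 + 5 = 5 + Q**2)
D(g, K) = 7/2 (D(g, K) = -1/4*(-14) = 7/2)
o(E) = 7/2
z(x) = 1/(145 + x) (z(x) = 1/(x + 145) = 1/(145 + x))
(z(s(-14)) - 33291)/(o(23) - 8069) = (1/(145 + 1) - 33291)/(7/2 - 8069) = (1/146 - 33291)/(-16131/2) = (1/146 - 33291)*(-2/16131) = -4860485/146*(-2/16131) = 255815/61977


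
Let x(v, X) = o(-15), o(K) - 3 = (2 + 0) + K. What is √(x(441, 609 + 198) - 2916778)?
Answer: 2*I*√729197 ≈ 1707.9*I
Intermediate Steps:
o(K) = 5 + K (o(K) = 3 + ((2 + 0) + K) = 3 + (2 + K) = 5 + K)
x(v, X) = -10 (x(v, X) = 5 - 15 = -10)
√(x(441, 609 + 198) - 2916778) = √(-10 - 2916778) = √(-2916788) = 2*I*√729197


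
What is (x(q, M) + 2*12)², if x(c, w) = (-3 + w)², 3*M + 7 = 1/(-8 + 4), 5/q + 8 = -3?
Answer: 58997761/20736 ≈ 2845.2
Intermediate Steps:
q = -5/11 (q = 5/(-8 - 3) = 5/(-11) = 5*(-1/11) = -5/11 ≈ -0.45455)
M = -29/12 (M = -7/3 + 1/(3*(-8 + 4)) = -7/3 + (⅓)/(-4) = -7/3 + (⅓)*(-¼) = -7/3 - 1/12 = -29/12 ≈ -2.4167)
(x(q, M) + 2*12)² = ((-3 - 29/12)² + 2*12)² = ((-65/12)² + 24)² = (4225/144 + 24)² = (7681/144)² = 58997761/20736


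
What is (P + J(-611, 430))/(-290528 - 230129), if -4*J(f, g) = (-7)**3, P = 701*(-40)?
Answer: 111817/2082628 ≈ 0.053690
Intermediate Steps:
P = -28040
J(f, g) = 343/4 (J(f, g) = -1/4*(-7)**3 = -1/4*(-343) = 343/4)
(P + J(-611, 430))/(-290528 - 230129) = (-28040 + 343/4)/(-290528 - 230129) = -111817/4/(-520657) = -111817/4*(-1/520657) = 111817/2082628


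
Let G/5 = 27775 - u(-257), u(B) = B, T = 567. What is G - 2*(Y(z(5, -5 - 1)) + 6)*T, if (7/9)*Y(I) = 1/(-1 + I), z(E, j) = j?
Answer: 934950/7 ≈ 1.3356e+5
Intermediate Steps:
Y(I) = 9/(7*(-1 + I))
G = 140160 (G = 5*(27775 - 1*(-257)) = 5*(27775 + 257) = 5*28032 = 140160)
G - 2*(Y(z(5, -5 - 1)) + 6)*T = 140160 - 2*(9/(7*(-1 + (-5 - 1))) + 6)*567 = 140160 - 2*(9/(7*(-1 - 6)) + 6)*567 = 140160 - 2*((9/7)/(-7) + 6)*567 = 140160 - 2*((9/7)*(-⅐) + 6)*567 = 140160 - 2*(-9/49 + 6)*567 = 140160 - 2*(285/49)*567 = 140160 - 570*567/49 = 140160 - 1*46170/7 = 140160 - 46170/7 = 934950/7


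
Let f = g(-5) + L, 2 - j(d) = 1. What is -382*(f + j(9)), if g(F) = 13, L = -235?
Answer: 84422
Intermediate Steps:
j(d) = 1 (j(d) = 2 - 1*1 = 2 - 1 = 1)
f = -222 (f = 13 - 235 = -222)
-382*(f + j(9)) = -382*(-222 + 1) = -382*(-221) = 84422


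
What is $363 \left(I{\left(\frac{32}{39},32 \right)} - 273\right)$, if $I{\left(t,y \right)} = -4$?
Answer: $-100551$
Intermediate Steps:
$363 \left(I{\left(\frac{32}{39},32 \right)} - 273\right) = 363 \left(-4 - 273\right) = 363 \left(-277\right) = -100551$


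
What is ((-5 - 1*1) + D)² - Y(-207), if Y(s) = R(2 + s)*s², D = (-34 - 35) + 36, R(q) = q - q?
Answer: 1521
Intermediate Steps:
R(q) = 0
D = -33 (D = -69 + 36 = -33)
Y(s) = 0 (Y(s) = 0*s² = 0)
((-5 - 1*1) + D)² - Y(-207) = ((-5 - 1*1) - 33)² - 1*0 = ((-5 - 1) - 33)² + 0 = (-6 - 33)² + 0 = (-39)² + 0 = 1521 + 0 = 1521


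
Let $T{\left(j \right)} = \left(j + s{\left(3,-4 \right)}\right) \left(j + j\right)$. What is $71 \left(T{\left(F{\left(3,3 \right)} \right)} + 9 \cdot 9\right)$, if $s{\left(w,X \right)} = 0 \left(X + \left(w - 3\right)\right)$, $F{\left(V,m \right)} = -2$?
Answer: $6319$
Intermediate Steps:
$s{\left(w,X \right)} = 0$ ($s{\left(w,X \right)} = 0 \left(X + \left(-3 + w\right)\right) = 0 \left(-3 + X + w\right) = 0$)
$T{\left(j \right)} = 2 j^{2}$ ($T{\left(j \right)} = \left(j + 0\right) \left(j + j\right) = j 2 j = 2 j^{2}$)
$71 \left(T{\left(F{\left(3,3 \right)} \right)} + 9 \cdot 9\right) = 71 \left(2 \left(-2\right)^{2} + 9 \cdot 9\right) = 71 \left(2 \cdot 4 + 81\right) = 71 \left(8 + 81\right) = 71 \cdot 89 = 6319$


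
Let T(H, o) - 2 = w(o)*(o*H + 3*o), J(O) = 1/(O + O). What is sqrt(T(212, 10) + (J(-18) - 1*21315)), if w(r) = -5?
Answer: I*sqrt(1154269)/6 ≈ 179.06*I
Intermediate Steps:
J(O) = 1/(2*O)
T(H, o) = 2 - 15*o - 5*H*o (T(H, o) = 2 - 5*(o*H + 3*o) = 2 - 5*(H*o + 3*o) = 2 - 5*(3*o + H*o) = 2 + (-15*o - 5*H*o) = 2 - 15*o - 5*H*o)
sqrt(T(212, 10) + (J(-18) - 1*21315)) = sqrt((2 - 15*10 - 5*212*10) + ((1/2)/(-18) - 1*21315)) = sqrt((2 - 150 - 10600) + ((1/2)*(-1/18) - 21315)) = sqrt(-10748 + (-1/36 - 21315)) = sqrt(-10748 - 767341/36) = sqrt(-1154269/36) = I*sqrt(1154269)/6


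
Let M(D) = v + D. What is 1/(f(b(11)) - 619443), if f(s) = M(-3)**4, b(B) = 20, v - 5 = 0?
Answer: -1/619427 ≈ -1.6144e-6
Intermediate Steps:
v = 5 (v = 5 + 0 = 5)
M(D) = 5 + D
f(s) = 16 (f(s) = (5 - 3)**4 = 2**4 = 16)
1/(f(b(11)) - 619443) = 1/(16 - 619443) = 1/(-619427) = -1/619427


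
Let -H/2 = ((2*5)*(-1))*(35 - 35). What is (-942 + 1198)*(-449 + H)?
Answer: -114944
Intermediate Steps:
H = 0 (H = -2*(2*5)*(-1)*(35 - 35) = -2*10*(-1)*0 = -(-20)*0 = -2*0 = 0)
(-942 + 1198)*(-449 + H) = (-942 + 1198)*(-449 + 0) = 256*(-449) = -114944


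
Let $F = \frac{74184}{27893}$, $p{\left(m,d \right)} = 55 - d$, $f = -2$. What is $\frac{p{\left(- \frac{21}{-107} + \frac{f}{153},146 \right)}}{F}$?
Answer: $- \frac{2538263}{74184} \approx -34.216$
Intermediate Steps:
$F = \frac{74184}{27893}$ ($F = 74184 \cdot \frac{1}{27893} = \frac{74184}{27893} \approx 2.6596$)
$\frac{p{\left(- \frac{21}{-107} + \frac{f}{153},146 \right)}}{F} = \frac{55 - 146}{\frac{74184}{27893}} = \left(55 - 146\right) \frac{27893}{74184} = \left(-91\right) \frac{27893}{74184} = - \frac{2538263}{74184}$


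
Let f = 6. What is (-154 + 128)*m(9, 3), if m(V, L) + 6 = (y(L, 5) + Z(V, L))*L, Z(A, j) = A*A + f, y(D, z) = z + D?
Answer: -7254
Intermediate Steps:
y(D, z) = D + z
Z(A, j) = 6 + A² (Z(A, j) = A*A + 6 = A² + 6 = 6 + A²)
m(V, L) = -6 + L*(11 + L + V²) (m(V, L) = -6 + ((L + 5) + (6 + V²))*L = -6 + ((5 + L) + (6 + V²))*L = -6 + (11 + L + V²)*L = -6 + L*(11 + L + V²))
(-154 + 128)*m(9, 3) = (-154 + 128)*(-6 + 3*(5 + 3) + 3*(6 + 9²)) = -26*(-6 + 3*8 + 3*(6 + 81)) = -26*(-6 + 24 + 3*87) = -26*(-6 + 24 + 261) = -26*279 = -7254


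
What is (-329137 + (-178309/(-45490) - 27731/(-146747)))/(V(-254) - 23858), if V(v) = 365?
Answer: 2197133537457097/156828015557790 ≈ 14.010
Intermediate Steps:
(-329137 + (-178309/(-45490) - 27731/(-146747)))/(V(-254) - 23858) = (-329137 + (-178309/(-45490) - 27731/(-146747)))/(365 - 23858) = (-329137 + (-178309*(-1/45490) - 27731*(-1/146747)))/(-23493) = (-329137 + (178309/45490 + 27731/146747))*(-1/23493) = (-329137 + 27427794013/6675521030)*(-1/23493) = -2197133537457097/6675521030*(-1/23493) = 2197133537457097/156828015557790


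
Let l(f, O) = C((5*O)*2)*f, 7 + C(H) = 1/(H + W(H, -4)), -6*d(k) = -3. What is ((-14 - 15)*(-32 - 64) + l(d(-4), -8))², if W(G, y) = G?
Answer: 791671078081/102400 ≈ 7.7312e+6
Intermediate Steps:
d(k) = ½ (d(k) = -⅙*(-3) = ½)
C(H) = -7 + 1/(2*H) (C(H) = -7 + 1/(H + H) = -7 + 1/(2*H))
l(f, O) = f*(-7 + 1/(20*O)) (l(f, O) = (-7 + 1/(2*(((5*O)*2))))*f = (-7 + 1/(2*((10*O))))*f = (-7 + (1/(10*O))/2)*f = (-7 + 1/(20*O))*f = f*(-7 + 1/(20*O)))
((-14 - 15)*(-32 - 64) + l(d(-4), -8))² = ((-14 - 15)*(-32 - 64) + (-7*½ + (1/20)*(½)/(-8)))² = (-29*(-96) + (-7/2 + (1/20)*(½)*(-⅛)))² = (2784 + (-7/2 - 1/320))² = (2784 - 1121/320)² = (889759/320)² = 791671078081/102400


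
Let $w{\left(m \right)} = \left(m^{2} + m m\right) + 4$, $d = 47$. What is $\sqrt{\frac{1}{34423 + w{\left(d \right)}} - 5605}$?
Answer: $\frac{4 i \sqrt{528598448205}}{38845} \approx 74.867 i$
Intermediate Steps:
$w{\left(m \right)} = 4 + 2 m^{2}$ ($w{\left(m \right)} = \left(m^{2} + m^{2}\right) + 4 = 2 m^{2} + 4 = 4 + 2 m^{2}$)
$\sqrt{\frac{1}{34423 + w{\left(d \right)}} - 5605} = \sqrt{\frac{1}{34423 + \left(4 + 2 \cdot 47^{2}\right)} - 5605} = \sqrt{\frac{1}{34423 + \left(4 + 2 \cdot 2209\right)} - 5605} = \sqrt{\frac{1}{34423 + \left(4 + 4418\right)} - 5605} = \sqrt{\frac{1}{34423 + 4422} - 5605} = \sqrt{\frac{1}{38845} - 5605} = \sqrt{- \frac{217726224}{38845}} = \frac{4 i \sqrt{528598448205}}{38845}$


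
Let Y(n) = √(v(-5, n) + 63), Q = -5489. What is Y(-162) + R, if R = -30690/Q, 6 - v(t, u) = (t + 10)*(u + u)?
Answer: 2790/499 + √1689 ≈ 46.689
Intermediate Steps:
v(t, u) = 6 - 2*u*(10 + t) (v(t, u) = 6 - (t + 10)*(u + u) = 6 - (10 + t)*2*u = 6 - 2*u*(10 + t))
Y(n) = √(69 - 10*n) (Y(n) = √((6 - 20*n - 2*(-5)*n) + 63) = √((6 - 20*n + 10*n) + 63) = √((6 - 10*n) + 63) = √(69 - 10*n))
R = 2790/499 (R = -30690/(-5489) = -30690*(-1/5489) = 2790/499 ≈ 5.5912)
Y(-162) + R = √(69 - 10*(-162)) + 2790/499 = √(69 + 1620) + 2790/499 = √1689 + 2790/499 = 2790/499 + √1689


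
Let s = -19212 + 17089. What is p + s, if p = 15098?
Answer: 12975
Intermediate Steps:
s = -2123
p + s = 15098 - 2123 = 12975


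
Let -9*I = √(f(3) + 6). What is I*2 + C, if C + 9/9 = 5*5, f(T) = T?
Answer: 70/3 ≈ 23.333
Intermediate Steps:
C = 24 (C = -1 + 5*5 = -1 + 25 = 24)
I = -⅓ (I = -√(3 + 6)/9 = -√9/9 = -⅑*3 = -⅓ ≈ -0.33333)
I*2 + C = -⅓*2 + 24 = -⅔ + 24 = 70/3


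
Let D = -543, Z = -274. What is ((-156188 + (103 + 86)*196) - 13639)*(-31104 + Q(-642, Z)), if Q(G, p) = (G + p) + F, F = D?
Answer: 4323812829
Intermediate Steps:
F = -543
Q(G, p) = -543 + G + p (Q(G, p) = (G + p) - 543 = -543 + G + p)
((-156188 + (103 + 86)*196) - 13639)*(-31104 + Q(-642, Z)) = ((-156188 + (103 + 86)*196) - 13639)*(-31104 + (-543 - 642 - 274)) = ((-156188 + 189*196) - 13639)*(-31104 - 1459) = ((-156188 + 37044) - 13639)*(-32563) = (-119144 - 13639)*(-32563) = -132783*(-32563) = 4323812829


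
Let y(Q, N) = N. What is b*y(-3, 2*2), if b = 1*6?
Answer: 24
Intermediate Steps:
b = 6
b*y(-3, 2*2) = 6*(2*2) = 6*4 = 24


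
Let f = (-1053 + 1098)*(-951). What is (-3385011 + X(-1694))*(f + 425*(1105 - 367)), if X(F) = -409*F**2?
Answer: -318814247995425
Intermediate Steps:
f = -42795 (f = 45*(-951) = -42795)
(-3385011 + X(-1694))*(f + 425*(1105 - 367)) = (-3385011 - 409*(-1694)**2)*(-42795 + 425*(1105 - 367)) = (-3385011 - 409*2869636)*(-42795 + 425*738) = (-3385011 - 1173681124)*(-42795 + 313650) = -1177066135*270855 = -318814247995425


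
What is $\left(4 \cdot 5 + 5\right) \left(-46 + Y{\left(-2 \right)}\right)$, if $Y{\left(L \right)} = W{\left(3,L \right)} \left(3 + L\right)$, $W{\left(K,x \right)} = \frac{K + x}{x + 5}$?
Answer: $- \frac{3425}{3} \approx -1141.7$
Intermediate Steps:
$W{\left(K,x \right)} = \frac{K + x}{5 + x}$
$Y{\left(L \right)} = \frac{\left(3 + L\right)^{2}}{5 + L}$ ($Y{\left(L \right)} = \frac{3 + L}{5 + L} \left(3 + L\right) = \frac{\left(3 + L\right)^{2}}{5 + L}$)
$\left(4 \cdot 5 + 5\right) \left(-46 + Y{\left(-2 \right)}\right) = \left(4 \cdot 5 + 5\right) \left(-46 + \frac{\left(3 - 2\right)^{2}}{5 - 2}\right) = \left(20 + 5\right) \left(-46 + \frac{1^{2}}{3}\right) = 25 \left(-46 + 1 \cdot \frac{1}{3}\right) = 25 \left(-46 + \frac{1}{3}\right) = 25 \left(- \frac{137}{3}\right) = - \frac{3425}{3}$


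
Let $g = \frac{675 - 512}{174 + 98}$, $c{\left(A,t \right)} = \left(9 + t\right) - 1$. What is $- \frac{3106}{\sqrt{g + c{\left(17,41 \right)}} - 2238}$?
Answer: $\frac{630244672}{454112559} + \frac{12424 \sqrt{25483}}{454112559} \approx 1.3922$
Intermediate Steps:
$c{\left(A,t \right)} = 8 + t$
$g = \frac{163}{272} \approx 0.59927$
$- \frac{3106}{\sqrt{g + c{\left(17,41 \right)}} - 2238} = - \frac{3106}{\sqrt{\frac{163}{272} + \left(8 + 41\right)} - 2238} = - \frac{3106}{\sqrt{\frac{163}{272} + 49} - 2238} = - \frac{3106}{\sqrt{\frac{13491}{272}} - 2238} = - \frac{3106}{\frac{3 \sqrt{25483}}{68} - 2238} = - \frac{3106}{-2238 + \frac{3 \sqrt{25483}}{68}}$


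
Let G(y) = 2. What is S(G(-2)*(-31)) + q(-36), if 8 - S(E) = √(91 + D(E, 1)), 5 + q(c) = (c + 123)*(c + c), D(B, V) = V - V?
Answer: -6261 - √91 ≈ -6270.5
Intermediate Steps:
D(B, V) = 0
q(c) = -5 + 2*c*(123 + c) (q(c) = -5 + (c + 123)*(c + c) = -5 + (123 + c)*(2*c) = -5 + 2*c*(123 + c))
S(E) = 8 - √91 (S(E) = 8 - √(91 + 0) = 8 - √91)
S(G(-2)*(-31)) + q(-36) = (8 - √91) + (-5 + 2*(-36)² + 246*(-36)) = (8 - √91) + (-5 + 2*1296 - 8856) = (8 - √91) + (-5 + 2592 - 8856) = (8 - √91) - 6269 = -6261 - √91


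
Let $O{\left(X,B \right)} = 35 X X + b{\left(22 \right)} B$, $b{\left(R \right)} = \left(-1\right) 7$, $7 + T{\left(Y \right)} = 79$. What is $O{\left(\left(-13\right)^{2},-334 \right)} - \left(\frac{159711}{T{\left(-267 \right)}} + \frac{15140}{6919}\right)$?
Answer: $\frac{166014918325}{166056} \approx 9.9975 \cdot 10^{5}$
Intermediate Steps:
$T{\left(Y \right)} = 72$ ($T{\left(Y \right)} = -7 + 79 = 72$)
$b{\left(R \right)} = -7$
$O{\left(X,B \right)} = - 7 B + 35 X^{2}$ ($O{\left(X,B \right)} = 35 X X - 7 B = 35 X^{2} - 7 B = - 7 B + 35 X^{2}$)
$O{\left(\left(-13\right)^{2},-334 \right)} - \left(\frac{159711}{T{\left(-267 \right)}} + \frac{15140}{6919}\right) = \left(\left(-7\right) \left(-334\right) + 35 \left(\left(-13\right)^{2}\right)^{2}\right) - \left(\frac{159711}{72} + \frac{15140}{6919}\right) = \left(2338 + 35 \cdot 169^{2}\right) - \left(159711 \cdot \frac{1}{72} + 15140 \cdot \frac{1}{6919}\right) = \left(2338 + 35 \cdot 28561\right) - \left(\frac{53237}{24} + \frac{15140}{6919}\right) = \left(2338 + 999635\right) - \frac{368710163}{166056} = 1001973 - \frac{368710163}{166056} = \frac{166014918325}{166056}$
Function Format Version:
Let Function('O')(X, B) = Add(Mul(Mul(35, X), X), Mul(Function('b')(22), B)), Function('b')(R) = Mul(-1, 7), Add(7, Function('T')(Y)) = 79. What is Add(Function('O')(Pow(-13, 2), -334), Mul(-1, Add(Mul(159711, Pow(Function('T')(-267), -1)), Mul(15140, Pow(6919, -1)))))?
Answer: Rational(166014918325, 166056) ≈ 9.9975e+5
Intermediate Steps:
Function('T')(Y) = 72 (Function('T')(Y) = Add(-7, 79) = 72)
Function('b')(R) = -7
Function('O')(X, B) = Add(Mul(-7, B), Mul(35, Pow(X, 2))) (Function('O')(X, B) = Add(Mul(Mul(35, X), X), Mul(-7, B)) = Add(Mul(35, Pow(X, 2)), Mul(-7, B)) = Add(Mul(-7, B), Mul(35, Pow(X, 2))))
Add(Function('O')(Pow(-13, 2), -334), Mul(-1, Add(Mul(159711, Pow(Function('T')(-267), -1)), Mul(15140, Pow(6919, -1))))) = Add(Add(Mul(-7, -334), Mul(35, Pow(Pow(-13, 2), 2))), Mul(-1, Add(Mul(159711, Pow(72, -1)), Mul(15140, Pow(6919, -1))))) = Add(Add(2338, Mul(35, Pow(169, 2))), Mul(-1, Add(Mul(159711, Rational(1, 72)), Mul(15140, Rational(1, 6919))))) = Add(Add(2338, Mul(35, 28561)), Mul(-1, Add(Rational(53237, 24), Rational(15140, 6919)))) = Add(Add(2338, 999635), Mul(-1, Rational(368710163, 166056))) = Add(1001973, Rational(-368710163, 166056)) = Rational(166014918325, 166056)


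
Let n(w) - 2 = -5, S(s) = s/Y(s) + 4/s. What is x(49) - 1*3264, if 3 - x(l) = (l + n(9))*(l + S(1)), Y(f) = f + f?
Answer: -5722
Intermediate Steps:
Y(f) = 2*f
S(s) = ½ + 4/s (S(s) = s/((2*s)) + 4/s = s*(1/(2*s)) + 4/s = ½ + 4/s)
n(w) = -3 (n(w) = 2 - 5 = -3)
x(l) = 3 - (-3 + l)*(9/2 + l) (x(l) = 3 - (l - 3)*(l + (½)*(8 + 1)/1) = 3 - (-3 + l)*(l + (½)*1*9) = 3 - (-3 + l)*(l + 9/2) = 3 - (-3 + l)*(9/2 + l))
x(49) - 1*3264 = (33/2 - 1*49² - 3/2*49) - 1*3264 = (33/2 - 1*2401 - 147/2) - 3264 = (33/2 - 2401 - 147/2) - 3264 = -2458 - 3264 = -5722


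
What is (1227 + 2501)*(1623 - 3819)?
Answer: -8186688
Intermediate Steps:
(1227 + 2501)*(1623 - 3819) = 3728*(-2196) = -8186688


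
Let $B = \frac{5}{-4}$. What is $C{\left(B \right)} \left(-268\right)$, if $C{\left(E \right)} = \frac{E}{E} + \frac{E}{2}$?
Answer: $- \frac{201}{2} \approx -100.5$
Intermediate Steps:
$B = - \frac{5}{4}$ ($B = 5 \left(- \frac{1}{4}\right) = - \frac{5}{4} \approx -1.25$)
$C{\left(E \right)} = 1 + \frac{E}{2}$ ($C{\left(E \right)} = 1 + E \frac{1}{2} = 1 + \frac{E}{2}$)
$C{\left(B \right)} \left(-268\right) = \left(1 + \frac{1}{2} \left(- \frac{5}{4}\right)\right) \left(-268\right) = \left(1 - \frac{5}{8}\right) \left(-268\right) = \frac{3}{8} \left(-268\right) = - \frac{201}{2}$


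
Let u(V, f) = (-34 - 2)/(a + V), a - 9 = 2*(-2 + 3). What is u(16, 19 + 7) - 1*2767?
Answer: -8305/3 ≈ -2768.3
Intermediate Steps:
a = 11 (a = 9 + 2*(-2 + 3) = 9 + 2*1 = 9 + 2 = 11)
u(V, f) = -36/(11 + V) (u(V, f) = (-34 - 2)/(11 + V) = -36/(11 + V))
u(16, 19 + 7) - 1*2767 = -36/(11 + 16) - 1*2767 = -36/27 - 2767 = -36*1/27 - 2767 = -4/3 - 2767 = -8305/3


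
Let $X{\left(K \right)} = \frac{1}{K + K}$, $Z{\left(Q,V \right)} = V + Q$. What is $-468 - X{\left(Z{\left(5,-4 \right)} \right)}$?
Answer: $- \frac{937}{2} \approx -468.5$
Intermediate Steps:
$Z{\left(Q,V \right)} = Q + V$
$X{\left(K \right)} = \frac{1}{2 K}$
$-468 - X{\left(Z{\left(5,-4 \right)} \right)} = -468 - \frac{1}{2 \left(5 - 4\right)} = -468 - \frac{1}{2 \cdot 1} = -468 - \frac{1}{2} \cdot 1 = -468 - \frac{1}{2} = - \frac{937}{2}$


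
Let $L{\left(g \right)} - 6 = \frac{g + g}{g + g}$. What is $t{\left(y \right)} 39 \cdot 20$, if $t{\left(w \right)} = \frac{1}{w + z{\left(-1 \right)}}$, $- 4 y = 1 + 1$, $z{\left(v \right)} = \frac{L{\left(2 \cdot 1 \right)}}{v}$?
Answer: $-104$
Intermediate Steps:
$L{\left(g \right)} = 7$ ($L{\left(g \right)} = 6 + \frac{g + g}{g + g} = 6 + \frac{2 g}{2 g} = 6 + 2 g \frac{1}{2 g} = 6 + 1 = 7$)
$z{\left(v \right)} = \frac{7}{v}$
$y = - \frac{1}{2}$ ($y = - \frac{1 + 1}{4} = \left(- \frac{1}{4}\right) 2 = - \frac{1}{2} \approx -0.5$)
$t{\left(w \right)} = \frac{1}{-7 + w}$ ($t{\left(w \right)} = \frac{1}{w + \frac{7}{-1}} = \frac{1}{w + 7 \left(-1\right)} = \frac{1}{w - 7} = \frac{1}{-7 + w}$)
$t{\left(y \right)} 39 \cdot 20 = \frac{1}{-7 - \frac{1}{2}} \cdot 39 \cdot 20 = \frac{1}{- \frac{15}{2}} \cdot 39 \cdot 20 = \left(- \frac{2}{15}\right) 39 \cdot 20 = \left(- \frac{26}{5}\right) 20 = -104$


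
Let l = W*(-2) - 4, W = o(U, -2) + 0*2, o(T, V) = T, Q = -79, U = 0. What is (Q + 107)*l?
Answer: -112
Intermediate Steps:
W = 0 (W = 0 + 0*2 = 0 + 0 = 0)
l = -4 (l = 0*(-2) - 4 = 0 - 4 = -4)
(Q + 107)*l = (-79 + 107)*(-4) = 28*(-4) = -112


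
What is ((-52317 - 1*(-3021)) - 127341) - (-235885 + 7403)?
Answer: 51845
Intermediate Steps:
((-52317 - 1*(-3021)) - 127341) - (-235885 + 7403) = ((-52317 + 3021) - 127341) - 1*(-228482) = (-49296 - 127341) + 228482 = -176637 + 228482 = 51845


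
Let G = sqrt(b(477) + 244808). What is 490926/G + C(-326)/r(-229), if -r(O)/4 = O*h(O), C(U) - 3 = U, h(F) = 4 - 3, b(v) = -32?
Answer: -323/916 + 81821*sqrt(61194)/20398 ≈ 991.92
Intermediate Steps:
h(F) = 1
C(U) = 3 + U
r(O) = -4*O
G = 2*sqrt(61194) (G = sqrt(-32 + 244808) = sqrt(244776) = 2*sqrt(61194) ≈ 494.75)
490926/G + C(-326)/r(-229) = 490926/((2*sqrt(61194))) + (3 - 326)/((-4*(-229))) = 490926*(sqrt(61194)/122388) - 323/916 = 81821*sqrt(61194)/20398 - 323*1/916 = 81821*sqrt(61194)/20398 - 323/916 = -323/916 + 81821*sqrt(61194)/20398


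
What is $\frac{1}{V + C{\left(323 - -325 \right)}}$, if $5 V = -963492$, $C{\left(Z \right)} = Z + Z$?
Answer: $- \frac{5}{957012} \approx -5.2246 \cdot 10^{-6}$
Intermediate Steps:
$C{\left(Z \right)} = 2 Z$
$V = - \frac{963492}{5}$ ($V = \frac{1}{5} \left(-963492\right) = - \frac{963492}{5} \approx -1.927 \cdot 10^{5}$)
$\frac{1}{V + C{\left(323 - -325 \right)}} = \frac{1}{- \frac{963492}{5} + 2 \left(323 - -325\right)} = \frac{1}{- \frac{963492}{5} + 2 \left(323 + 325\right)} = \frac{1}{- \frac{963492}{5} + 2 \cdot 648} = \frac{1}{- \frac{963492}{5} + 1296} = \frac{1}{- \frac{957012}{5}} = - \frac{5}{957012}$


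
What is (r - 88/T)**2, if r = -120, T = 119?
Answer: 206439424/14161 ≈ 14578.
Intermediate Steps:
(r - 88/T)**2 = (-120 - 88/119)**2 = (-14368/119)**2 = 206439424/14161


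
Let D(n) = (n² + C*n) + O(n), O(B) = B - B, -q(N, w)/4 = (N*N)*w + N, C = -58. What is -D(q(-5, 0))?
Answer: 760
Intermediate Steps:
q(N, w) = -4*N - 4*w*N² (q(N, w) = -4*((N*N)*w + N) = -4*(N²*w + N) = -4*(w*N² + N) = -4*(N + w*N²) = -4*N - 4*w*N²)
O(B) = 0
D(n) = n² - 58*n (D(n) = (n² - 58*n) + 0 = n² - 58*n)
-D(q(-5, 0)) = -(-4*(-5)*(1 - 5*0))*(-58 - 4*(-5)*(1 - 5*0)) = -(-4*(-5)*(1 + 0))*(-58 - 4*(-5)*(1 + 0)) = -(-4*(-5)*1)*(-58 - 4*(-5)*1) = -20*(-58 + 20) = -20*(-38) = -1*(-760) = 760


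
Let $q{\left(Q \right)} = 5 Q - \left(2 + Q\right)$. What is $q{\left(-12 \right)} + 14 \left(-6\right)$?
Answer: $-134$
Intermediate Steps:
$q{\left(Q \right)} = -2 + 4 Q$
$q{\left(-12 \right)} + 14 \left(-6\right) = \left(-2 + 4 \left(-12\right)\right) + 14 \left(-6\right) = \left(-2 - 48\right) - 84 = -50 - 84 = -134$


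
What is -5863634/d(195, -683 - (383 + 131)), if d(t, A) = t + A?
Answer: 2931817/501 ≈ 5851.9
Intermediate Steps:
d(t, A) = A + t
-5863634/d(195, -683 - (383 + 131)) = -5863634/((-683 - (383 + 131)) + 195) = -5863634/((-683 - 1*514) + 195) = -5863634/((-683 - 514) + 195) = -5863634/(-1197 + 195) = -5863634/(-1002) = -5863634*(-1/1002) = 2931817/501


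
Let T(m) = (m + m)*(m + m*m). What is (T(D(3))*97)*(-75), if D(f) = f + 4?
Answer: -5703600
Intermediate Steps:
D(f) = 4 + f
T(m) = 2*m*(m + m**2) (T(m) = (2*m)*(m + m**2) = 2*m*(m + m**2))
(T(D(3))*97)*(-75) = ((2*(4 + 3)**2*(1 + (4 + 3)))*97)*(-75) = ((2*7**2*(1 + 7))*97)*(-75) = ((2*49*8)*97)*(-75) = (784*97)*(-75) = 76048*(-75) = -5703600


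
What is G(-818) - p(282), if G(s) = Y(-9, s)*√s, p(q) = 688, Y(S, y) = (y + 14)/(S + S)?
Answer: -688 + 134*I*√818/3 ≈ -688.0 + 1277.5*I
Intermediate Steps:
Y(S, y) = (14 + y)/(2*S) (Y(S, y) = (14 + y)/((2*S)) = (14 + y)*(1/(2*S)) = (14 + y)/(2*S))
G(s) = √s*(-7/9 - s/18) (G(s) = ((½)*(14 + s)/(-9))*√s = ((½)*(-⅑)*(14 + s))*√s = (-7/9 - s/18)*√s = √s*(-7/9 - s/18))
G(-818) - p(282) = √(-818)*(-14 - 1*(-818))/18 - 1*688 = (I*√818)*(-14 + 818)/18 - 688 = (1/18)*(I*√818)*804 - 688 = 134*I*√818/3 - 688 = -688 + 134*I*√818/3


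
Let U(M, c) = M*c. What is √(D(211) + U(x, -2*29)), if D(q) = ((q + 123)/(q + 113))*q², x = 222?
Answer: √10698190/18 ≈ 181.71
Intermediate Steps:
D(q) = q²*(123 + q)/(113 + q) (D(q) = ((123 + q)/(113 + q))*q² = q²*(123 + q)/(113 + q))
√(D(211) + U(x, -2*29)) = √(211²*(123 + 211)/(113 + 211) + 222*(-2*29)) = √(44521*334/324 + 222*(-58)) = √(44521*(1/324)*334 - 12876) = √(7435007/162 - 12876) = √(5349095/162) = √10698190/18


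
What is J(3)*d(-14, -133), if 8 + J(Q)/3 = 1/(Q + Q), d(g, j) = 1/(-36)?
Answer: 47/72 ≈ 0.65278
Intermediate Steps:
d(g, j) = -1/36
J(Q) = -24 + 3/(2*Q) (J(Q) = -24 + 3/(Q + Q) = -24 + 3/((2*Q)) = -24 + 3*(1/(2*Q)) = -24 + 3/(2*Q))
J(3)*d(-14, -133) = (-24 + (3/2)/3)*(-1/36) = (-24 + (3/2)*(⅓))*(-1/36) = (-24 + ½)*(-1/36) = -47/2*(-1/36) = 47/72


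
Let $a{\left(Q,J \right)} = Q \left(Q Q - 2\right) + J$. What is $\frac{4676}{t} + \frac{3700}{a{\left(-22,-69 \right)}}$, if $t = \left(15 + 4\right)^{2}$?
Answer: $\frac{48571248}{3852953} \approx 12.606$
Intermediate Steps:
$a{\left(Q,J \right)} = J + Q \left(-2 + Q^{2}\right)$ ($a{\left(Q,J \right)} = Q \left(Q^{2} - 2\right) + J = Q \left(-2 + Q^{2}\right) + J = J + Q \left(-2 + Q^{2}\right)$)
$t = 361$ ($t = 19^{2} = 361$)
$\frac{4676}{t} + \frac{3700}{a{\left(-22,-69 \right)}} = \frac{4676}{361} + \frac{3700}{-69 + \left(-22\right)^{3} - -44} = 4676 \cdot \frac{1}{361} + \frac{3700}{-69 - 10648 + 44} = \frac{4676}{361} + \frac{3700}{-10673} = \frac{4676}{361} + 3700 \left(- \frac{1}{10673}\right) = \frac{4676}{361} - \frac{3700}{10673} = \frac{48571248}{3852953}$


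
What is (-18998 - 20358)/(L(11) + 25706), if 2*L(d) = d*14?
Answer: -39356/25783 ≈ -1.5264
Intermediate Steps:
L(d) = 7*d (L(d) = (d*14)/2 = (14*d)/2 = 7*d)
(-18998 - 20358)/(L(11) + 25706) = (-18998 - 20358)/(7*11 + 25706) = -39356/(77 + 25706) = -39356/25783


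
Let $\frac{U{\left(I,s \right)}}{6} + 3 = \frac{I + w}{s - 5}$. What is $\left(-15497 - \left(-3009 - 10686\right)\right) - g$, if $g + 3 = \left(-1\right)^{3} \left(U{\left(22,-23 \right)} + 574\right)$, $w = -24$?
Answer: $- \frac{8698}{7} \approx -1242.6$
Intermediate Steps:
$U{\left(I,s \right)} = -18 + \frac{6 \left(-24 + I\right)}{-5 + s}$ ($U{\left(I,s \right)} = -18 + 6 \frac{I - 24}{s - 5} = -18 + 6 \frac{-24 + I}{-5 + s} = -18 + \frac{6 \left(-24 + I\right)}{-5 + s}$)
$g = - \frac{3916}{7}$ ($g = -3 + \left(-1\right)^{3} \left(\frac{6 \left(-9 + 22 - -69\right)}{-5 - 23} + 574\right) = -3 - \left(\frac{6 \left(-9 + 22 + 69\right)}{-28} + 574\right) = -3 - \left(6 \left(- \frac{1}{28}\right) 82 + 574\right) = -3 - \left(- \frac{123}{7} + 574\right) = -3 - \frac{3895}{7} = - \frac{3916}{7} \approx -559.43$)
$\left(-15497 - \left(-3009 - 10686\right)\right) - g = \left(-15497 - \left(-3009 - 10686\right)\right) - - \frac{3916}{7} = \left(-15497 - -13695\right) + \frac{3916}{7} = \left(-15497 + 13695\right) + \frac{3916}{7} = -1802 + \frac{3916}{7} = - \frac{8698}{7}$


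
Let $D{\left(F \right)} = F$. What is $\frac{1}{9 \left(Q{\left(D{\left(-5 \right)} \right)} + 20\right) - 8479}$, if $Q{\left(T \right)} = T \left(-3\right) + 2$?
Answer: $- \frac{1}{8146} \approx -0.00012276$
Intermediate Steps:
$Q{\left(T \right)} = 2 - 3 T$ ($Q{\left(T \right)} = - 3 T + 2 = 2 - 3 T$)
$\frac{1}{9 \left(Q{\left(D{\left(-5 \right)} \right)} + 20\right) - 8479} = \frac{1}{9 \left(\left(2 - -15\right) + 20\right) - 8479} = \frac{1}{9 \left(\left(2 + 15\right) + 20\right) - 8479} = \frac{1}{9 \left(17 + 20\right) - 8479} = \frac{1}{9 \cdot 37 - 8479} = \frac{1}{333 - 8479} = \frac{1}{-8146} = - \frac{1}{8146}$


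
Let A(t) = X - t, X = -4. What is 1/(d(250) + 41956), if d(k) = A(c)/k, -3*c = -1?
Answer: 750/31466987 ≈ 2.3834e-5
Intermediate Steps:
c = ⅓ (c = -⅓*(-1) = ⅓ ≈ 0.33333)
A(t) = -4 - t
d(k) = -13/(3*k) (d(k) = (-4 - 1*⅓)/k = (-4 - ⅓)/k = -13/(3*k))
1/(d(250) + 41956) = 1/(-13/3/250 + 41956) = 1/(-13/3*1/250 + 41956) = 1/(-13/750 + 41956) = 1/(31466987/750) = 750/31466987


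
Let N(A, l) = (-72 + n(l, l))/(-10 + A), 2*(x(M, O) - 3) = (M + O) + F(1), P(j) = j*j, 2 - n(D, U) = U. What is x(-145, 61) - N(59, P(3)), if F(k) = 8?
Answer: -1636/49 ≈ -33.388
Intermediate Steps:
n(D, U) = 2 - U
P(j) = j**2
x(M, O) = 7 + M/2 + O/2 (x(M, O) = 3 + ((M + O) + 8)/2 = 3 + (8 + M + O)/2 = 3 + (4 + M/2 + O/2) = 7 + M/2 + O/2)
N(A, l) = (-70 - l)/(-10 + A) (N(A, l) = (-72 + (2 - l))/(-10 + A) = (-70 - l)/(-10 + A))
x(-145, 61) - N(59, P(3)) = (7 + (1/2)*(-145) + (1/2)*61) - (-70 - 1*3**2)/(-10 + 59) = (7 - 145/2 + 61/2) - (-70 - 1*9)/49 = -35 - (-70 - 9)/49 = -35 - (-79)/49 = -35 - 1*(-79/49) = -35 + 79/49 = -1636/49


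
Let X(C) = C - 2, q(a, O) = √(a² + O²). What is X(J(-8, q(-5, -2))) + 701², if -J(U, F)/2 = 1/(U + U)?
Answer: 3931193/8 ≈ 4.9140e+5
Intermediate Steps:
q(a, O) = √(O² + a²)
J(U, F) = -1/U (J(U, F) = -2/(U + U) = -2*1/(2*U) = -1/U)
X(C) = -2 + C
X(J(-8, q(-5, -2))) + 701² = (-2 - 1/(-8)) + 701² = (-2 - 1*(-⅛)) + 491401 = (-2 + ⅛) + 491401 = -15/8 + 491401 = 3931193/8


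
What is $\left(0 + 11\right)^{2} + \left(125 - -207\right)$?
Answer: $453$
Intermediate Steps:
$\left(0 + 11\right)^{2} + \left(125 - -207\right) = 11^{2} + \left(125 + 207\right) = 121 + 332 = 453$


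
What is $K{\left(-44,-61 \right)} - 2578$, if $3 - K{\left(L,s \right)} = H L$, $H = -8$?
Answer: $-2927$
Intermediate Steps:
$K{\left(L,s \right)} = 3 + 8 L$ ($K{\left(L,s \right)} = 3 - - 8 L = 3 + 8 L$)
$K{\left(-44,-61 \right)} - 2578 = \left(3 + 8 \left(-44\right)\right) - 2578 = \left(3 - 352\right) - 2578 = -349 - 2578 = -2927$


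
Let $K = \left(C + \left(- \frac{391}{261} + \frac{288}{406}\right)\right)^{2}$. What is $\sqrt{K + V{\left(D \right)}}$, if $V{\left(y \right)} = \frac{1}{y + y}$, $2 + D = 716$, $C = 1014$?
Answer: $\frac{\sqrt{3961274673543097}}{62118} \approx 1013.2$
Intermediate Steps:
$D = 714$ ($D = -2 + 716 = 714$)
$V{\left(y \right)} = \frac{1}{2 y}$
$K = \frac{3426708192769}{3337929}$ ($K = \left(1014 + \left(- \frac{391}{261} + \frac{288}{406}\right)\right)^{2} = \left(1014 + \left(\left(-391\right) \frac{1}{261} + 288 \cdot \frac{1}{406}\right)\right)^{2} = \left(1014 + \left(- \frac{391}{261} + \frac{144}{203}\right)\right)^{2} = \left(1014 - \frac{1441}{1827}\right)^{2} = \left(\frac{1851137}{1827}\right)^{2} = \frac{3426708192769}{3337929} \approx 1.0266 \cdot 10^{6}$)
$\sqrt{K + V{\left(D \right)}} = \sqrt{\frac{3426708192769}{3337929} + \frac{1}{2 \cdot 714}} = \sqrt{\frac{3426708192769}{3337929} + \frac{1}{2} \cdot \frac{1}{714}} = \sqrt{\frac{3426708192769}{3337929} + \frac{1}{1428}} = \sqrt{\frac{233016157267241}{226979172}} = \frac{\sqrt{3961274673543097}}{62118}$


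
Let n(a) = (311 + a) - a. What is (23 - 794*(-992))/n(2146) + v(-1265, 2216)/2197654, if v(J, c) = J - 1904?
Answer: 1731027338275/683470394 ≈ 2532.7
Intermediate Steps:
v(J, c) = -1904 + J
n(a) = 311
(23 - 794*(-992))/n(2146) + v(-1265, 2216)/2197654 = (23 - 794*(-992))/311 + (-1904 - 1265)/2197654 = (23 + 787648)*(1/311) - 3169*1/2197654 = 787671*(1/311) - 3169/2197654 = 787671/311 - 3169/2197654 = 1731027338275/683470394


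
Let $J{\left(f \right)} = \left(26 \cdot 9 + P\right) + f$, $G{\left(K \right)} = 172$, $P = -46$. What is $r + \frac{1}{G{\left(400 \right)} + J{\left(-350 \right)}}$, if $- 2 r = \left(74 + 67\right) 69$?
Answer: $- \frac{24322}{5} \approx -4864.4$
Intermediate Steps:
$r = - \frac{9729}{2}$ ($r = - \frac{\left(74 + 67\right) 69}{2} = - \frac{141 \cdot 69}{2} = \left(- \frac{1}{2}\right) 9729 = - \frac{9729}{2} \approx -4864.5$)
$J{\left(f \right)} = 188 + f$ ($J{\left(f \right)} = \left(26 \cdot 9 - 46\right) + f = \left(234 - 46\right) + f = 188 + f$)
$r + \frac{1}{G{\left(400 \right)} + J{\left(-350 \right)}} = - \frac{9729}{2} + \frac{1}{172 + \left(188 - 350\right)} = - \frac{9729}{2} + \frac{1}{172 - 162} = - \frac{9729}{2} + \frac{1}{10} = - \frac{24322}{5}$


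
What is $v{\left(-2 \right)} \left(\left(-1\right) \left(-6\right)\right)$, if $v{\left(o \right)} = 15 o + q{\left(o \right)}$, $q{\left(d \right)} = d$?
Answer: $-192$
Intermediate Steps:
$v{\left(o \right)} = 16 o$ ($v{\left(o \right)} = 15 o + o = 16 o$)
$v{\left(-2 \right)} \left(\left(-1\right) \left(-6\right)\right) = 16 \left(-2\right) \left(\left(-1\right) \left(-6\right)\right) = \left(-32\right) 6 = -192$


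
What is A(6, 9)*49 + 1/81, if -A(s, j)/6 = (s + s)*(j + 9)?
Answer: -5143823/81 ≈ -63504.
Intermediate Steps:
A(s, j) = -12*s*(9 + j) (A(s, j) = -6*(s + s)*(j + 9) = -6*2*s*(9 + j) = -12*s*(9 + j))
A(6, 9)*49 + 1/81 = -12*6*(9 + 9)*49 + 1/81 = -12*6*18*49 + 1/81 = -1296*49 + 1/81 = -63504 + 1/81 = -5143823/81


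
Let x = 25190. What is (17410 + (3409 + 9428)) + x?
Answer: 55437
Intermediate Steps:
(17410 + (3409 + 9428)) + x = (17410 + (3409 + 9428)) + 25190 = (17410 + 12837) + 25190 = 30247 + 25190 = 55437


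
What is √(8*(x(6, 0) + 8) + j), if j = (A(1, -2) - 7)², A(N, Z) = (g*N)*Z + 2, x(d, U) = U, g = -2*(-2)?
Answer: √233 ≈ 15.264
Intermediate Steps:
g = 4
A(N, Z) = 2 + 4*N*Z (A(N, Z) = (4*N)*Z + 2 = 4*N*Z + 2 = 2 + 4*N*Z)
j = 169 (j = ((2 + 4*1*(-2)) - 7)² = ((2 - 8) - 7)² = (-6 - 7)² = (-13)² = 169)
√(8*(x(6, 0) + 8) + j) = √(8*(0 + 8) + 169) = √(8*8 + 169) = √(64 + 169) = √233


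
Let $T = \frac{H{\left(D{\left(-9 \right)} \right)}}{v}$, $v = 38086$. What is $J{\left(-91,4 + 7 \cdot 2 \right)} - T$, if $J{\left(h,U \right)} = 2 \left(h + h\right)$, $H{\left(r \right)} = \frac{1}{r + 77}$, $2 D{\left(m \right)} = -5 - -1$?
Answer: $- \frac{1039747801}{2856450} \approx -364.0$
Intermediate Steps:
$D{\left(m \right)} = -2$ ($D{\left(m \right)} = \frac{-5 - -1}{2} = \frac{-5 + 1}{2} = \frac{1}{2} \left(-4\right) = -2$)
$H{\left(r \right)} = \frac{1}{77 + r}$
$J{\left(h,U \right)} = 4 h$ ($J{\left(h,U \right)} = 2 \cdot 2 h = 4 h$)
$T = \frac{1}{2856450}$ ($T = \frac{1}{\left(77 - 2\right) 38086} = \frac{1}{75} \cdot \frac{1}{38086} = \frac{1}{2856450} \approx 3.5008 \cdot 10^{-7}$)
$J{\left(-91,4 + 7 \cdot 2 \right)} - T = 4 \left(-91\right) - \frac{1}{2856450} = -364 - \frac{1}{2856450} = - \frac{1039747801}{2856450}$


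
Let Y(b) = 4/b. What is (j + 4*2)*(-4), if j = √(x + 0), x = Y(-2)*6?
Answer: -32 - 8*I*√3 ≈ -32.0 - 13.856*I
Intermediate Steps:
x = -12 (x = (4/(-2))*6 = (4*(-½))*6 = -2*6 = -12)
j = 2*I*√3 (j = √(-12 + 0) = √(-12) = 2*I*√3 ≈ 3.4641*I)
(j + 4*2)*(-4) = (2*I*√3 + 4*2)*(-4) = (2*I*√3 + 8)*(-4) = (8 + 2*I*√3)*(-4) = -32 - 8*I*√3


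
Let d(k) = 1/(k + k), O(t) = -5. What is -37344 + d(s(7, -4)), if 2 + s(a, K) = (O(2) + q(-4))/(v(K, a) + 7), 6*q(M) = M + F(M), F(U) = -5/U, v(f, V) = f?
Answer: -10269636/275 ≈ -37344.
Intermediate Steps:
q(M) = -5/(6*M) + M/6 (q(M) = (M - 5/M)/6 = -5/(6*M) + M/6)
s(a, K) = -2 - 131/(24*(7 + K)) (s(a, K) = -2 + (-5 + (1/6)*(-5 + (-4)**2)/(-4))/(K + 7) = -2 + (-5 + (1/6)*(-1/4)*(-5 + 16))/(7 + K) = -2 + (-5 + (1/6)*(-1/4)*11)/(7 + K) = -2 + (-5 - 11/24)/(7 + K) = -2 - 131/(24*(7 + K)))
d(k) = 1/(2*k)
-37344 + d(s(7, -4)) = -37344 + 1/(2*(((-467 - 48*(-4))/(24*(7 - 4))))) = -37344 + 1/(2*(((1/24)*(-467 + 192)/3))) = -37344 + 1/(2*(((1/24)*(1/3)*(-275)))) = -37344 + 1/(2*(-275/72)) = -37344 + (1/2)*(-72/275) = -37344 - 36/275 = -10269636/275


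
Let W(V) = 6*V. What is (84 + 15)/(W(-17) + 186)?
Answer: 33/28 ≈ 1.1786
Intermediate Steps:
(84 + 15)/(W(-17) + 186) = (84 + 15)/(6*(-17) + 186) = 99/(-102 + 186) = 99/84 = 99*(1/84) = 33/28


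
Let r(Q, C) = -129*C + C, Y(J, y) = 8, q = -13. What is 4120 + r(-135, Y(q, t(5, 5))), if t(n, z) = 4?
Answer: 3096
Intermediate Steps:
r(Q, C) = -128*C
4120 + r(-135, Y(q, t(5, 5))) = 4120 - 128*8 = 4120 - 1024 = 3096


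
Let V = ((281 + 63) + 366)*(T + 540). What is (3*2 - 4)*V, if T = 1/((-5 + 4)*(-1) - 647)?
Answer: 247675690/323 ≈ 7.6680e+5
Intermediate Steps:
T = -1/646 (T = 1/(-1*(-1) - 647) = 1/(1 - 647) = 1/(-646) = -1/646 ≈ -0.0015480)
V = 123837845/323 (V = ((281 + 63) + 366)*(-1/646 + 540) = (344 + 366)*(348839/646) = 710*(348839/646) = 123837845/323 ≈ 3.8340e+5)
(3*2 - 4)*V = (3*2 - 4)*(123837845/323) = (6 - 4)*(123837845/323) = 2*(123837845/323) = 247675690/323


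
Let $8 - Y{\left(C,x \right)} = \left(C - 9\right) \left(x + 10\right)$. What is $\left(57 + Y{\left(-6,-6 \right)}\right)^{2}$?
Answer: $15625$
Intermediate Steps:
$Y{\left(C,x \right)} = 8 - \left(-9 + C\right) \left(10 + x\right)$ ($Y{\left(C,x \right)} = 8 - \left(C - 9\right) \left(x + 10\right) = 8 - \left(-9 + C\right) \left(10 + x\right)$)
$\left(57 + Y{\left(-6,-6 \right)}\right)^{2} = \left(57 + \left(98 - -60 + 9 \left(-6\right) - \left(-6\right) \left(-6\right)\right)\right)^{2} = \left(57 + \left(98 + 60 - 54 - 36\right)\right)^{2} = \left(57 + 68\right)^{2} = 125^{2} = 15625$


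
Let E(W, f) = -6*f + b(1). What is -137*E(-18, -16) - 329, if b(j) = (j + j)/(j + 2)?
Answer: -40717/3 ≈ -13572.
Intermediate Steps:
b(j) = 2*j/(2 + j) (b(j) = (2*j)/(2 + j) = 2*j/(2 + j))
E(W, f) = ⅔ - 6*f (E(W, f) = -6*f + 2*1/(2 + 1) = -6*f + 2*1/3 = -6*f + 2*1*(⅓) = -6*f + ⅔ = ⅔ - 6*f)
-137*E(-18, -16) - 329 = -137*(⅔ - 6*(-16)) - 329 = -137*(⅔ + 96) - 329 = -137*290/3 - 329 = -39730/3 - 329 = -40717/3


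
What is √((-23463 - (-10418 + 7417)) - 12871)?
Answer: I*√33333 ≈ 182.57*I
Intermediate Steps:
√((-23463 - (-10418 + 7417)) - 12871) = √((-23463 - 1*(-3001)) - 12871) = √((-23463 + 3001) - 12871) = √(-20462 - 12871) = √(-33333) = I*√33333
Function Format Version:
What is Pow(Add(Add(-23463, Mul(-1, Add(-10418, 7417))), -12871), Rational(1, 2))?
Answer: Mul(I, Pow(33333, Rational(1, 2))) ≈ Mul(182.57, I)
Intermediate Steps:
Pow(Add(Add(-23463, Mul(-1, Add(-10418, 7417))), -12871), Rational(1, 2)) = Pow(Add(Add(-23463, Mul(-1, -3001)), -12871), Rational(1, 2)) = Pow(Add(Add(-23463, 3001), -12871), Rational(1, 2)) = Pow(Add(-20462, -12871), Rational(1, 2)) = Pow(-33333, Rational(1, 2)) = Mul(I, Pow(33333, Rational(1, 2)))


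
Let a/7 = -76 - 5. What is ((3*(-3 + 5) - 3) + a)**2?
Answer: 318096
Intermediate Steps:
a = -567 (a = 7*(-76 - 5) = 7*(-81) = -567)
((3*(-3 + 5) - 3) + a)**2 = ((3*(-3 + 5) - 3) - 567)**2 = ((3*2 - 3) - 567)**2 = ((6 - 3) - 567)**2 = (3 - 567)**2 = (-564)**2 = 318096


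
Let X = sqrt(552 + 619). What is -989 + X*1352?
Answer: -989 + 1352*sqrt(1171) ≈ 45276.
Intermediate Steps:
X = sqrt(1171) ≈ 34.220
-989 + X*1352 = -989 + sqrt(1171)*1352 = -989 + 1352*sqrt(1171)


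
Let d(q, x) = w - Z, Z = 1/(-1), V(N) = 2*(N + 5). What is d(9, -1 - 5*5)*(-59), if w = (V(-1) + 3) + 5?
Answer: -1003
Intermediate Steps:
V(N) = 10 + 2*N (V(N) = 2*(5 + N) = 10 + 2*N)
Z = -1
w = 16 (w = ((10 + 2*(-1)) + 3) + 5 = ((10 - 2) + 3) + 5 = (8 + 3) + 5 = 11 + 5 = 16)
d(q, x) = 17 (d(q, x) = 16 - 1*(-1) = 16 + 1 = 17)
d(9, -1 - 5*5)*(-59) = 17*(-59) = -1003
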